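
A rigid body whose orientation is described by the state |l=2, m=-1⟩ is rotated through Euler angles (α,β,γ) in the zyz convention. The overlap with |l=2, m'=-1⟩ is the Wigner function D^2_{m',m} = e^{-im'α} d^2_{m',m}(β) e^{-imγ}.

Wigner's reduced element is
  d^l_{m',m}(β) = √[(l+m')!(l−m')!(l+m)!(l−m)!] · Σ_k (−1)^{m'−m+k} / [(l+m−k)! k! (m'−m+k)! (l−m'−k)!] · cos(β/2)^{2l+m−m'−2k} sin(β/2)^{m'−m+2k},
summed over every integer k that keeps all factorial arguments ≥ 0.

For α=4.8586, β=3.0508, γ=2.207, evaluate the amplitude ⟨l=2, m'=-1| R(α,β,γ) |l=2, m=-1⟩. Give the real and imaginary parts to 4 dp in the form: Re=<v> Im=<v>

First d^2_{-1,-1}(β=3.0508), then the phase factors e^{-i(-1)α} and e^{-i(-1)γ}:
With c≡cos(β/2)=0.045381 and s≡sin(β/2)=0.998970, N=[1·6·1·6]^{1/2}=6.000000
k∈{0,1} keeps every argument non-negative
  k=0: (−1)^0·6.0000/(6)·0.0454^4·0.9990^0 = +0.000004
  k=1: (−1)^1·6.0000/(2)·0.0454^2·0.9990^2 = -0.006166
d^2_{-1,-1}(3.0508) = +0.000004 -0.006166 = -0.006161
Phases: e^{-i·(-1)·4.8586}=+0.145691-0.989330i, e^{-i·(-1)·2.207}=-0.594146+0.804357i ⇒ D=-0.004370-0.004344i

Re=-0.0044 Im=-0.0043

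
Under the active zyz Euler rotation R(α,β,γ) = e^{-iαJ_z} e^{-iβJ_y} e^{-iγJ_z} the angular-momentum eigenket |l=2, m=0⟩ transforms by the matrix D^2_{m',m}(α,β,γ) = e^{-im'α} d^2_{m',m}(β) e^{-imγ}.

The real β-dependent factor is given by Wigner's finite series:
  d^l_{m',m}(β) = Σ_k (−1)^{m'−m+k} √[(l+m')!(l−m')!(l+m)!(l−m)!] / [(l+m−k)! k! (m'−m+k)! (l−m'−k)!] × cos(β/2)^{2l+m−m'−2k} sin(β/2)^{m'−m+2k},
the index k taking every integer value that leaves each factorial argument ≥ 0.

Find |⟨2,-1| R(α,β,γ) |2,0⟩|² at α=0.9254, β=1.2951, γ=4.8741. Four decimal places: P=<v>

D^2_{-1,0}(0.9254,1.2951,4.8741) = e^{-i·-1·0.9254}·d^2_{-1,0}(1.2951)·e^{-i·0·4.8741}. Compute d first:
With c≡cos(β/2)=0.797564 and s≡sin(β/2)=0.603234, N=[1·6·2·2]^{1/2}=4.898979
k∈{1,2} keeps every argument non-negative
  k=1: (−1)^0·4.8990/(2)·0.7976^3·0.6032^1 = +0.749650
  k=2: (−1)^1·4.8990/(2)·0.7976^1·0.6032^3 = -0.428844
d^2_{-1,0}(1.2951) = +0.749650 -0.428844 = +0.320806
|D^2_{-1,0}|² = |d^2_{-1,0}(β)|² = (+0.320806)² = 0.102916 (the z-rotation phases have unit modulus)

P=0.1029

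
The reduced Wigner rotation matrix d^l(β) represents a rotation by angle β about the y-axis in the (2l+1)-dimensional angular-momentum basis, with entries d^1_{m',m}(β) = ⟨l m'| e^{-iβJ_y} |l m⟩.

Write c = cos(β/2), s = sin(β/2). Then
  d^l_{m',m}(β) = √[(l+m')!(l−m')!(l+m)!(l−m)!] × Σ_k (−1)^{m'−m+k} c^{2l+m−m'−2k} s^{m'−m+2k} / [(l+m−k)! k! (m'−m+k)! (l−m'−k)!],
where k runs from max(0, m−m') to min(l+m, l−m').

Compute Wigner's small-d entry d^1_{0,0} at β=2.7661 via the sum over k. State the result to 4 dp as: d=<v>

d^1_{0,0}(β=2.7661) via Wigner's sum:
c=cos(2.7661/2)=0.186645, s=sin(2.7661/2)=0.982427; N=√[1·1·1·1]=1.000000
k∈{0,1} keeps every argument non-negative
  k=0: (−1)^0·1.0000/(1)·0.1866^2·0.9824^0 = +0.034836
  k=1: (−1)^1·1.0000/(1)·0.1866^0·0.9824^2 = -0.965164
d^1_{0,0}(2.7661) = +0.034836 -0.965164 = -0.930327

d=-0.9303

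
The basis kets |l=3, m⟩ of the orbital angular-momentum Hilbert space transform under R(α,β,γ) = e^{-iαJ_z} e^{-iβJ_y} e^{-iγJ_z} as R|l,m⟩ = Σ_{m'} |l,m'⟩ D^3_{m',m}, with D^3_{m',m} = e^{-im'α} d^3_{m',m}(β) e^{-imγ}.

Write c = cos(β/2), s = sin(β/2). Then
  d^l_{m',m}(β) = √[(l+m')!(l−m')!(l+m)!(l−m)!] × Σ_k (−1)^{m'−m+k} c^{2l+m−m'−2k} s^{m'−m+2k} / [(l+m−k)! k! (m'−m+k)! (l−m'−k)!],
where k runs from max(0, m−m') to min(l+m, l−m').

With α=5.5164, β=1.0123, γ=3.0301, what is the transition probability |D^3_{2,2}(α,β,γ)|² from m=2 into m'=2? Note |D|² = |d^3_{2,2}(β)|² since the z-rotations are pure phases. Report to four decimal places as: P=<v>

D^3_{2,2}(5.5164,1.0123,3.0301) = e^{-i·2·5.5164}·d^3_{2,2}(1.0123)·e^{-i·2·3.0301}. Compute d first:
With c≡cos(β/2)=0.874618 and s≡sin(β/2)=0.484814, N=[120·1·120·1]^{1/2}=120.000000
The bounds max(0,m−m')=0 and min(l+m,l−m')=1 give 2 terms
  k=0: (−1)^0·120.0000/(120)·0.8746^6·0.4848^0 = +0.447620
  k=1: (−1)^1·120.0000/(24)·0.8746^4·0.4848^2 = -0.687689
d^3_{2,2}(1.0123) = +0.447620 -0.687689 = -0.240070
|D^3_{2,2}|² = |d^3_{2,2}(β)|² = (-0.240070)² = 0.057633 (the z-rotation phases have unit modulus)

P=0.0576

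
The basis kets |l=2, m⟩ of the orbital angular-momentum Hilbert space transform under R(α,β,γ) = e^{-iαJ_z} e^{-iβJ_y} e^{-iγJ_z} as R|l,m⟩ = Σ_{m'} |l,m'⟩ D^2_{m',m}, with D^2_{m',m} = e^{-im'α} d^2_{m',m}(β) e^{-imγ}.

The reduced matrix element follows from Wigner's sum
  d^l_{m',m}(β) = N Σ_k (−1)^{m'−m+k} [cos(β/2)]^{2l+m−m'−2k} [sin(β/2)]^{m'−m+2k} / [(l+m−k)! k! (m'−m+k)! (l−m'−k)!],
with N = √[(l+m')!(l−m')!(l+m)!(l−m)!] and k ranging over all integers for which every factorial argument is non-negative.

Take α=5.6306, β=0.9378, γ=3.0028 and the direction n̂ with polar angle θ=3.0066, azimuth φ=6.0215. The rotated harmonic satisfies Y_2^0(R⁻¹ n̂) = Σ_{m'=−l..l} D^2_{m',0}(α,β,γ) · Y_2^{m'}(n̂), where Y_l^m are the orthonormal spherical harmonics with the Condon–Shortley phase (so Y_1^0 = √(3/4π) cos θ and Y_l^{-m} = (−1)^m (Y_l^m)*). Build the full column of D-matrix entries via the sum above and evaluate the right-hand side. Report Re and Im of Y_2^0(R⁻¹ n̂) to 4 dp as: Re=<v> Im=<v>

Need the full column D^2_{m',0} for m'=−2..2 at α=5.6306, β=0.9378, γ=3.0028.
cos(β/2)=0.892066, sin(β/2)=0.451905
d^2_{-2,0}: single k=2 term ⇒ +0.398075;  D = +0.104500-0.384113i
d^2_{-1,0}: k∈[1..2] ⇒ +0.785803 -0.201658 = +0.584146;  D = +0.464113-0.354718i
d^2_{0,0}: k∈[0..2] ⇒ +0.633268 -0.650053 +0.041705 = +0.024921;  D = +0.024921+0.000000i
d^2_{1,0}: k∈[0..1] ⇒ -0.785803 +0.201658 = -0.584146;  D = -0.464113-0.354718i
d^2_{2,0}: single k=0 term ⇒ +0.398075;  D = +0.104500+0.384113i
Y_2^{m'}(θ=3.0066,φ=6.0215) and Σ D·Y over m':
  (+0.1045-0.3841i)·(+0.0061+0.0035i)  (+0.4641-0.3547i)·(-0.0995-0.0267i)  (+0.0249+0.0000i)·(+0.6136+0.0000i)  (-0.4641-0.3547i)·(+0.0995-0.0267i)  (+0.1045+0.3841i)·(+0.0061-0.0035i)
Y_2^0(R⁻¹ n̂) = -0.092040+0.000000i

Re=-0.0920 Im=0.0000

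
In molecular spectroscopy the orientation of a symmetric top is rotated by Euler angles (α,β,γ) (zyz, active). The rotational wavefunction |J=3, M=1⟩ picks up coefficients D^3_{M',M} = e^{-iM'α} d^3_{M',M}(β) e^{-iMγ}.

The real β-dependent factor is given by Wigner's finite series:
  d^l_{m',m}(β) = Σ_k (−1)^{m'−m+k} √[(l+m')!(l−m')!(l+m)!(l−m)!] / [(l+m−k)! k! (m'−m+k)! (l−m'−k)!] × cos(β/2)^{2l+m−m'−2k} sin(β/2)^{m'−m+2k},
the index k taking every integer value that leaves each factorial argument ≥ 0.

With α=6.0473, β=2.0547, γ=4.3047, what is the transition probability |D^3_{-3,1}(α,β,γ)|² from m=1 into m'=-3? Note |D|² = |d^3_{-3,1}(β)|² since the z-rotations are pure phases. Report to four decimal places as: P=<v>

P=0.3089

Split into d^3_{-3,1}(β=2.0547) × two z-phases.
Half-angle: c=0.517089, s=0.855932. N=√(1·720·24·2)=185.903201
The bounds max(0,m−m')=4 and min(l+m,l−m')=4 give 1 term
  k=4: (−1)^0·185.9032/(48)·0.5171^2·0.8559^4 = +0.555818
d^3_{-3,1}(2.0547) = +0.555818
|D^3_{-3,1}|² = |d^3_{-3,1}(β)|² = (+0.555818)² = 0.308933 (the z-rotation phases have unit modulus)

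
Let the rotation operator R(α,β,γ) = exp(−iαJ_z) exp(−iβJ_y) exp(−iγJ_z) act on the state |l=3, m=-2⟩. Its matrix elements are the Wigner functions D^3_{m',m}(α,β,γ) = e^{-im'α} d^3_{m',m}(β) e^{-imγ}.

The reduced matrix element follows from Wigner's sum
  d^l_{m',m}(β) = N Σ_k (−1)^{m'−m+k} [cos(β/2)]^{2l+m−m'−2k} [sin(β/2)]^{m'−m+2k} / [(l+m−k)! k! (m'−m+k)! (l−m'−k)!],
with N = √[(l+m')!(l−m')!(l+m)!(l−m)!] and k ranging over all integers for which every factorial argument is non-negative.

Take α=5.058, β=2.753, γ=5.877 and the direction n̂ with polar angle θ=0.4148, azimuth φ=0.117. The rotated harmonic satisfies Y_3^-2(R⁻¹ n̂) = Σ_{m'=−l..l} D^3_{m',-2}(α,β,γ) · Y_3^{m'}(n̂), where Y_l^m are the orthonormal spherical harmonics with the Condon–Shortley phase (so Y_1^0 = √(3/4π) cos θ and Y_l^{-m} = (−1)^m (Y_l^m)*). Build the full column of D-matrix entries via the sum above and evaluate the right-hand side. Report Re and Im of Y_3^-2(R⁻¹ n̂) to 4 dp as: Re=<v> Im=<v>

Re=-0.2223 Im=-0.1741

Need the full column D^3_{m',-2} for m'=−3..3 at α=5.058, β=2.753, γ=5.877.
cos(β/2)=0.193076, sin(β/2)=0.981184
d^3_{-3,-2}: single k=1 term ⇒ +0.000645;  D = -0.000144+0.000629i
d^3_{-2,-2}: k∈[0..1] ⇒ +0.000052 -0.006689 = -0.006638;  D = +0.006589-0.000802i
d^3_{-1,-2}: k∈[0..1] ⇒ -0.000833 +0.043000 = +0.042167;  D = -0.018975-0.037657i
d^3_{0,-2}: k∈[0..1] ⇒ +0.007328 -0.189243 = -0.181915;  D = -0.125117+0.132056i
d^3_{1,-2}: k∈[0..1] ⇒ -0.043000 +0.555240 = +0.512240;  D = +0.469209+0.205505i
d^3_{2,-2}: k∈[0..1] ⇒ +0.172754 -0.892282 = -0.719528;  D = +0.048319-0.717904i
d^3_{3,-2}: single k=0 term ⇒ -0.430087;  D = +0.413526-0.118198i
Y_3^{m'}(θ=0.4148,φ=0.117) and Σ D·Y over m':
  (-0.0001+0.0006i)·(+0.0256-0.0094i)  (+0.0066-0.0008i)·(+0.1478-0.0352i)  (-0.0190-0.0377i)·(+0.4124-0.0485i)  (-0.1251+0.1321i)·(+0.4057+0.0000i)  (+0.4692+0.2055i)·(-0.4124-0.0485i)  (+0.0483-0.7179i)·(+0.1478+0.0352i)  (+0.4135-0.1182i)·(-0.0256-0.0094i)
Y_3^-2(R⁻¹ n̂) = -0.222278-0.174085i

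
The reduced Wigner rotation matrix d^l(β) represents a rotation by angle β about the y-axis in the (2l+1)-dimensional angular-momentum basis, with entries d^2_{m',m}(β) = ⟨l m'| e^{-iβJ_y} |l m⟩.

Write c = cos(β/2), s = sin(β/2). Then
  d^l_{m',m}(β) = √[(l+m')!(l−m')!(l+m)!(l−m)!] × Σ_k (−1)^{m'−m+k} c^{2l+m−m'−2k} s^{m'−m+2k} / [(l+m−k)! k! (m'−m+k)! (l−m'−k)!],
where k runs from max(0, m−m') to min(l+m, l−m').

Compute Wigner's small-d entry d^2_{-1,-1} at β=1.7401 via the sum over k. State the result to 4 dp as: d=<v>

d=-0.5559

d^2_{-1,-1}(β=1.7401) via Wigner's sum:
c=cos(1.7401/2)=0.644788, s=sin(1.7401/2)=0.764361; N=√[1·6·1·6]=6.000000
k∈{0,1} keeps every argument non-negative
  k=0: (−1)^0·6.0000/(6)·0.6448^4·0.7644^0 = +0.172850
  k=1: (−1)^1·6.0000/(2)·0.6448^2·0.7644^2 = -0.728707
d^2_{-1,-1}(1.7401) = +0.172850 -0.728707 = -0.555857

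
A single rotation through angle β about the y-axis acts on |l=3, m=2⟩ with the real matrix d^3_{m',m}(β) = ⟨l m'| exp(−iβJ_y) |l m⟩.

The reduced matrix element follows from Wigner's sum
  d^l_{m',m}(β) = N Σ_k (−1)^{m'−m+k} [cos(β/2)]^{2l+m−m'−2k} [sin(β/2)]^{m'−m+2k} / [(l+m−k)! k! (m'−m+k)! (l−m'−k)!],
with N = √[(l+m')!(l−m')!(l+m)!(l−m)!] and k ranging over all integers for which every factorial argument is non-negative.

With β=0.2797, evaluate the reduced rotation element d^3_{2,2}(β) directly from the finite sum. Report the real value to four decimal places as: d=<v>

d^3_{2,2}(β=0.2797) via Wigner's sum:
c=cos(0.2797/2)=0.990237, s=sin(0.2797/2)=0.139395; N=√[120·1·120·1]=120.000000
k: max(0,(2)−(2))=0 … min(3+(2),3−(2))=1
  k=0: (−1)^0·120.0000/(120)·0.9902^6·0.1394^0 = +0.942833
  k=1: (−1)^1·120.0000/(24)·0.9902^4·0.1394^2 = -0.093415
d^3_{2,2}(0.2797) = +0.942833 -0.093415 = +0.849417

d=0.8494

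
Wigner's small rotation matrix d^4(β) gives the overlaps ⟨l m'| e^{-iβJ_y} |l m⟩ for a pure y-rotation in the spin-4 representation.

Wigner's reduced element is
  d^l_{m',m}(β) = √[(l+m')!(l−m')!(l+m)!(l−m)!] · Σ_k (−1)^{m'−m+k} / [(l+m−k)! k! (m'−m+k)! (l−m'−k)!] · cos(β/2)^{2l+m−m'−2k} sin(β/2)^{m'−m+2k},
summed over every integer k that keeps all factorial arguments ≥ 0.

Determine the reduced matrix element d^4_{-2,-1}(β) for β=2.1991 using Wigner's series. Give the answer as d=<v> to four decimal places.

d=0.4688

d^4_{-2,-1}(β=2.1991) via Wigner's sum:
Half-angle: c=0.453997, s=0.891003. N=√(2·720·6·120)=1018.233765
k: max(0,(-1)−(-2))=1 … min(4+(-1),4−(-2))=3
  k=1: (−1)^0·1018.2338/(240)·0.4540^7·0.8910^1 = +0.015028
  k=2: (−1)^1·1018.2338/(48)·0.4540^5·0.8910^3 = -0.289407
  k=3: (−1)^2·1018.2338/(72)·0.4540^3·0.8910^5 = +0.743140
d^4_{-2,-1}(2.1991) = +0.015028 -0.289407 +0.743140 = +0.468760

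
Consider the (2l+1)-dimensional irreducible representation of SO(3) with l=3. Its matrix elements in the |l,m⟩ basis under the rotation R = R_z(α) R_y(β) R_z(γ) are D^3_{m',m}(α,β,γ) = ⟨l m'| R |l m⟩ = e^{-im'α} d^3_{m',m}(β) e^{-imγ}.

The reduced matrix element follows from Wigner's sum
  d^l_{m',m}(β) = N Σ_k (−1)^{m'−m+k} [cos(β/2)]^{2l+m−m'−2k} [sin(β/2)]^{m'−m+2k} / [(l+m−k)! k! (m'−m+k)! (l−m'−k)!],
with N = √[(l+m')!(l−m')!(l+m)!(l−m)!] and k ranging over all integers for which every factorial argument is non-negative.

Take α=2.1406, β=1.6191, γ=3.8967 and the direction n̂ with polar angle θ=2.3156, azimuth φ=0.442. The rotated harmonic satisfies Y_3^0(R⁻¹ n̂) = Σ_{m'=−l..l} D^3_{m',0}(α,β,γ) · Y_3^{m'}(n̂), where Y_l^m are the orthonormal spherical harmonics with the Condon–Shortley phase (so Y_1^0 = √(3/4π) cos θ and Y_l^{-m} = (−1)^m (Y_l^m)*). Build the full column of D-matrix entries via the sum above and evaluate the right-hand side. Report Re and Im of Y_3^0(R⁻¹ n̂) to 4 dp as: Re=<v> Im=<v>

Re=0.0677 Im=0.0000

Need the full column D^3_{m',0} for m'=−3..3 at α=2.1406, β=1.6191, γ=3.8967.
cos(β/2)=0.689824, sin(β/2)=0.723977
d^3_{-3,0}: single k=3 term ⇒ +0.557063;  D = +0.551720+0.076970i
d^3_{-2,0}: k∈[2..3] ⇒ +0.650076 -0.716038 = -0.065963;  D = +0.027569+0.059925i
d^3_{-1,0}: k∈[1..3] ⇒ +0.391749 -1.294498 +0.475283 = -0.427466;  D = +0.230604-0.359929i
d^3_{0,0}: k∈[0..3] ⇒ +0.107753 -1.068183 +1.176571 -0.143995 = +0.072146;  D = +0.072146+0.000000i
d^3_{1,0}: k∈[0..2] ⇒ -0.391749 +1.294498 -0.475283 = +0.427466;  D = -0.230604-0.359929i
d^3_{2,0}: k∈[0..1] ⇒ +0.650076 -0.716038 = -0.065963;  D = +0.027569-0.059925i
d^3_{3,0}: single k=0 term ⇒ -0.557063;  D = -0.551720+0.076970i
Y_3^{m'}(θ=2.3156,φ=0.442) and Σ D·Y over m':
  (+0.5517+0.0770i)·(+0.0402-0.1609i)  (+0.0276+0.0599i)·(-0.2374+0.2896i)  (+0.2306-0.3599i)·(+0.2786-0.1318i)  (+0.0721+0.0000i)·(+0.1778+0.0000i)  (-0.2306-0.3599i)·(-0.2786-0.1318i)  (+0.0276-0.0599i)·(-0.2374-0.2896i)  (-0.5517+0.0770i)·(-0.0402-0.1609i)
Y_3^0(R⁻¹ n̂) = +0.067725+0.000000i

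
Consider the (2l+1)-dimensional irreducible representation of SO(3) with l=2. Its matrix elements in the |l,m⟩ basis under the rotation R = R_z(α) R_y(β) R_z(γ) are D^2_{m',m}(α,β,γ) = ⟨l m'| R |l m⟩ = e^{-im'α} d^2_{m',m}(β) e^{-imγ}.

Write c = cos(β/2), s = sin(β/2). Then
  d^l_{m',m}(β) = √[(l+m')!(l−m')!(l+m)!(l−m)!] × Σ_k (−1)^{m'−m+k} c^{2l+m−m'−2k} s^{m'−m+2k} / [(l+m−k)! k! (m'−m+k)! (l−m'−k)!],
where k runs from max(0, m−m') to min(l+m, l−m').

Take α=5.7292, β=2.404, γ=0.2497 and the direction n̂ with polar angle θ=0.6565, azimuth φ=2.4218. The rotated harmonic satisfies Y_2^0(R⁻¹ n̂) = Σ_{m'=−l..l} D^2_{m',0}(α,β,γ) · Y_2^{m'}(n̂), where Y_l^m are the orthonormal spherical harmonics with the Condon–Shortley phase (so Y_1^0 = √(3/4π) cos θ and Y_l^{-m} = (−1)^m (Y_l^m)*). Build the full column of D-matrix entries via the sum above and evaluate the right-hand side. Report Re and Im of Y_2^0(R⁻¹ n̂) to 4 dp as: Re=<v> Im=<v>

Need the full column D^2_{m',0} for m'=−2..2 at α=5.7292, β=2.404, γ=0.2497.
cos(β/2)=0.360493, sin(β/2)=0.932762
d^2_{-2,0}: single k=2 term ⇒ +0.276956;  D = +0.123655-0.247819i
d^2_{-1,0}: k∈[1..2] ⇒ +0.107038 -0.716613 = -0.609576;  D = -0.518404+0.320686i
d^2_{0,0}: k∈[0..2] ⇒ +0.016888 -0.452267 +0.756978 = +0.321599;  D = +0.321599+0.000000i
d^2_{1,0}: k∈[0..1] ⇒ -0.107038 +0.716613 = +0.609576;  D = +0.518404+0.320686i
d^2_{2,0}: single k=0 term ⇒ +0.276956;  D = +0.123655+0.247819i
Y_2^{m'}(θ=0.6565,φ=2.4218) and Σ D·Y over m':
  (+0.1237-0.2478i)·(+0.0188+0.1427i)  (-0.5184+0.3207i)·(-0.2809-0.2462i)  (+0.3216+0.0000i)·(+0.2783+0.0000i)  (+0.5184+0.3207i)·(+0.2809-0.2462i)  (+0.1237+0.2478i)·(+0.0188-0.1427i)
Y_2^0(R⁻¹ n̂) = +0.613987-0.000000i

Re=0.6140 Im=0.0000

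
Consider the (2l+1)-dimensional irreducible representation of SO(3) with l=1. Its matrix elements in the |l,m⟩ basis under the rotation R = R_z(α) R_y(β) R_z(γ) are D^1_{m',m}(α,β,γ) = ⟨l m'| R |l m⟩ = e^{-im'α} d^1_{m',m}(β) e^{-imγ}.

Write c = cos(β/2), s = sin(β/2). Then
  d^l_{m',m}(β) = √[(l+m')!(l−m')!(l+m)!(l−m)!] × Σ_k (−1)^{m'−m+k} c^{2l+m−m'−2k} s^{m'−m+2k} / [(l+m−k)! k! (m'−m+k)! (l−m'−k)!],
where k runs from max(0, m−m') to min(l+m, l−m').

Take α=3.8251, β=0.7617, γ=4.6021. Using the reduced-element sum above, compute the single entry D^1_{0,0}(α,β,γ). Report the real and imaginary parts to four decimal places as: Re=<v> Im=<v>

First d^1_{0,0}(β=0.7617), then the phase factors e^{-i(0)α} and e^{-i(0)γ}:
Half-angle: c=0.928349, s=0.371710. N=√(1·1·1·1)=1.000000
Admissible k: 0..1 (factorial args all ≥0)
  k=0: (−1)^0·1.0000/(1)·0.9283^2·0.3717^0 = +0.861832
  k=1: (−1)^1·1.0000/(1)·0.9283^0·0.3717^2 = -0.138168
d^1_{0,0}(0.7617) = +0.861832 -0.138168 = +0.723664
Attach z-rotation phases: D = e^{-i(0)(3.8251)}·(+0.723664)·e^{-i(0)(4.6021)} = +0.723664+0.000000i

Re=0.7237 Im=0.0000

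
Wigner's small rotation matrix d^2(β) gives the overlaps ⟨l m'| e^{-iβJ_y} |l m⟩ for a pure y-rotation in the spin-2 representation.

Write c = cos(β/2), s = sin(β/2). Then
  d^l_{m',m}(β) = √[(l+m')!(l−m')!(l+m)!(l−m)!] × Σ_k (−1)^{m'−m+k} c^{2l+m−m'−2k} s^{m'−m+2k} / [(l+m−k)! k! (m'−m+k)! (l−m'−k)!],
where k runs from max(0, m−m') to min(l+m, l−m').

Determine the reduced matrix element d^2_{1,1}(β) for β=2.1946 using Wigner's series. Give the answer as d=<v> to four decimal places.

d^2_{1,1}(β=2.1946) via Wigner's sum:
Half-angle: c=0.456001, s=0.889979. N=√(6·1·6·1)=6.000000
k: max(0,(1)−(1))=0 … min(2+(1),2−(1))=1
  k=0: (−1)^0·6.0000/(6)·0.4560^4·0.8900^0 = +0.043238
  k=1: (−1)^1·6.0000/(2)·0.4560^2·0.8900^2 = -0.494097
d^2_{1,1}(2.1946) = +0.043238 -0.494097 = -0.450859

d=-0.4509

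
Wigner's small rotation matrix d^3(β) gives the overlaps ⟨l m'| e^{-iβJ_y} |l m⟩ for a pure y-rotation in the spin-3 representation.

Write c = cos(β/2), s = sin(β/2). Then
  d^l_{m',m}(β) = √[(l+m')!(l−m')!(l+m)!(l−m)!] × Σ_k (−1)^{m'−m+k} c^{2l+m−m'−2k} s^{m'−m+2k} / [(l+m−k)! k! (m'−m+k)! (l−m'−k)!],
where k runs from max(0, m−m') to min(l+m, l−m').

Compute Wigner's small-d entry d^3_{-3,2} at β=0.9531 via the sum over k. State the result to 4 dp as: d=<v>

d=0.0442

d^3_{-3,2}(β=0.9531) via Wigner's sum:
c=cos(0.9531/2)=0.888583, s=sin(0.9531/2)=0.458716; N=√[1·720·120·1]=293.938769
The bounds max(0,m−m')=5 and min(l+m,l−m')=5 give 1 term
  k=5: (−1)^0·293.9388/(120)·0.8886^1·0.4587^5 = +0.044207
d^3_{-3,2}(0.9531) = +0.044207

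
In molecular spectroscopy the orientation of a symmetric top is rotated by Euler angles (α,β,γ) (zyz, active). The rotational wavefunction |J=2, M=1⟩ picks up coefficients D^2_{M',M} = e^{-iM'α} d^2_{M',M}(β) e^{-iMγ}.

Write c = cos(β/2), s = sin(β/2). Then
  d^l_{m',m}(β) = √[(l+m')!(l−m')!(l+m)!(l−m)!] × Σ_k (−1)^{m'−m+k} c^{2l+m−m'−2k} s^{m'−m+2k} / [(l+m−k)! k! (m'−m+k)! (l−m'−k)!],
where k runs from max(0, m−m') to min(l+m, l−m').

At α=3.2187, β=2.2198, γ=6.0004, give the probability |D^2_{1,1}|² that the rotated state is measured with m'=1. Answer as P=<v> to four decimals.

P=0.1909

First d^2_{1,1}(β=2.2198), then the phase factors e^{-i(1)α} and e^{-i(1)γ}:
Half-angle: c=0.444751, s=0.895654. N=√(6·1·6·1)=6.000000
The bounds max(0,m−m')=0 and min(l+m,l−m')=1 give 2 terms
  k=0: (−1)^0·6.0000/(6)·0.4448^4·0.8957^0 = +0.039126
  k=1: (−1)^1·6.0000/(2)·0.4448^2·0.8957^2 = -0.476032
d^2_{1,1}(2.2198) = +0.039126 -0.476032 = -0.436906
|D^2_{1,1}|² = |d^2_{1,1}(β)|² = (-0.436906)² = 0.190887 (the z-rotation phases have unit modulus)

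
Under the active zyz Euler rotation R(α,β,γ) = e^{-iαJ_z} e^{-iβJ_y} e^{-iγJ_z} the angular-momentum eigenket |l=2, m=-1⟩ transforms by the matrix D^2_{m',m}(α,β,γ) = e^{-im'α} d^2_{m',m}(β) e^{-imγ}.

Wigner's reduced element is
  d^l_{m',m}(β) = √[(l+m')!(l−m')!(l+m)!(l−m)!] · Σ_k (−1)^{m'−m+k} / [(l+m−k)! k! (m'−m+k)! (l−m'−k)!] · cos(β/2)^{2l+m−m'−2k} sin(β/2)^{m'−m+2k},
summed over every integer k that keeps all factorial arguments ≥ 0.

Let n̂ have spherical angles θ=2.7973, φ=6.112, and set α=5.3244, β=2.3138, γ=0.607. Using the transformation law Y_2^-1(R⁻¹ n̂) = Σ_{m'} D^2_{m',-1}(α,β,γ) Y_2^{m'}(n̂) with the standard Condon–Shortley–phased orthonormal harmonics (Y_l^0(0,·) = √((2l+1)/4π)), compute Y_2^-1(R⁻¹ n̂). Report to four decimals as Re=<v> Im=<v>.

Need the full column D^2_{m',-1} for m'=−2..2 at α=5.3244, β=2.3138, γ=0.607.
cos(β/2)=0.402180, sin(β/2)=0.915561
d^2_{-2,-1}: single k=1 term ⇒ +0.119118;  D = +0.030649-0.115108i
d^2_{-1,-1}: k∈[0..1] ⇒ +0.026163 -0.406758 = -0.380595;  D = -0.357287+0.131143i
d^2_{0,-1}: k∈[0..1] ⇒ -0.145889 +0.756062 = +0.610173;  D = +0.501173+0.348046i
d^2_{1,-1}: k∈[0..1] ⇒ +0.406758 -0.702666 = -0.295908;  D = -0.001483-0.295904i
d^2_{2,-1}: single k=0 term ⇒ -0.617322;  D = +0.503491-0.357188i
Y_2^{m'}(θ=2.7973,φ=6.112) and Σ D·Y over m':
  (+0.0306-0.1151i)·(+0.0415+0.0148i)  (-0.3573+0.1311i)·(-0.2419-0.0418i)  (+0.5012+0.3480i)·(+0.5230+0.0000i)  (-0.0015-0.2959i)·(+0.2419-0.0418i)  (+0.5035-0.3572i)·(+0.0415-0.0148i)
Y_2^-1(R⁻¹ n̂) = +0.359841+0.067172i

Re=0.3598 Im=0.0672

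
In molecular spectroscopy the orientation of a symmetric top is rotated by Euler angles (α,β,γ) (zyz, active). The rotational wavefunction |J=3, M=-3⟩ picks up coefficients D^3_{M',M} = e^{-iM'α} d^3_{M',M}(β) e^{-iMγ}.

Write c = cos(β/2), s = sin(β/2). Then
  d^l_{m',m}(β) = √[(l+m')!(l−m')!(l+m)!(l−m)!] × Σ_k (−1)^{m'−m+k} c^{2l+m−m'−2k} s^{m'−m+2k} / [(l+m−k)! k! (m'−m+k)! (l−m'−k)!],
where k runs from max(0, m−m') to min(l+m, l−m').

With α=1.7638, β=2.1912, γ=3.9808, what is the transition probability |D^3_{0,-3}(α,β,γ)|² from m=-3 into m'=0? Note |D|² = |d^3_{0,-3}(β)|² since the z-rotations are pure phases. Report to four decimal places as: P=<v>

P=0.0907

D^3_{0,-3}(1.7638,2.1912,3.9808) = e^{-i·0·1.7638}·d^3_{0,-3}(2.1912)·e^{-i·-3·3.9808}. Compute d first:
With c≡cos(β/2)=0.457513 and s≡sin(β/2)=0.889203, N=[6·6·1·720]^{1/2}=160.996894
k: max(0,(-3)−(0))=0 … min(3+(-3),3−(0))=0
  k=0: (−1)^3·160.9969/(36)·0.4575^3·0.8892^3 = -0.301112
d^3_{0,-3}(2.1912) = -0.301112
|D^3_{0,-3}|² = |d^3_{0,-3}(β)|² = (-0.301112)² = 0.090668 (the z-rotation phases have unit modulus)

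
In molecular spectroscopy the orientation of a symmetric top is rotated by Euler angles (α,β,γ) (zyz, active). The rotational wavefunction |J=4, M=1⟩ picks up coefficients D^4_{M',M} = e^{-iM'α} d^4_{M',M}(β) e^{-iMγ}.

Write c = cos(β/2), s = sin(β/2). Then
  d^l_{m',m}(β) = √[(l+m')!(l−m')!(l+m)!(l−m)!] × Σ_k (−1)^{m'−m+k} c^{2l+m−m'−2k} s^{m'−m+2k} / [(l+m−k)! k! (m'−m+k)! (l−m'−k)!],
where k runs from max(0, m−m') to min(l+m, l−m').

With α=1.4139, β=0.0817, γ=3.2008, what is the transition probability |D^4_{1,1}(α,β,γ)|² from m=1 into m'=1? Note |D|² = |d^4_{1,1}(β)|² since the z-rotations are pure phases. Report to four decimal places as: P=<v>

P=0.9381

D^4_{1,1}(1.4139,0.0817,3.2008) = e^{-i·1·1.4139}·d^4_{1,1}(0.0817)·e^{-i·1·3.2008}. Compute d first:
With c≡cos(β/2)=0.999166 and s≡sin(β/2)=0.040839, N=[120·6·120·6]^{1/2}=720.000000
k: max(0,(1)−(1))=0 … min(4+(1),4−(1))=3
  k=0: (−1)^0·720.0000/(720)·0.9992^8·0.0408^0 = +0.993345
  k=1: (−1)^1·720.0000/(48)·0.9992^6·0.0408^2 = -0.024892
  k=2: (−1)^2·720.0000/(24)·0.9992^4·0.0408^4 = +0.000083
  k=3: (−1)^3·720.0000/(72)·0.9992^2·0.0408^6 = -0.000000
d^4_{1,1}(0.0817) = +0.993345 -0.024892 +0.000083 -0.000000 = +0.968537
|D^4_{1,1}|² = |d^4_{1,1}(β)|² = (+0.968537)² = 0.938063 (the z-rotation phases have unit modulus)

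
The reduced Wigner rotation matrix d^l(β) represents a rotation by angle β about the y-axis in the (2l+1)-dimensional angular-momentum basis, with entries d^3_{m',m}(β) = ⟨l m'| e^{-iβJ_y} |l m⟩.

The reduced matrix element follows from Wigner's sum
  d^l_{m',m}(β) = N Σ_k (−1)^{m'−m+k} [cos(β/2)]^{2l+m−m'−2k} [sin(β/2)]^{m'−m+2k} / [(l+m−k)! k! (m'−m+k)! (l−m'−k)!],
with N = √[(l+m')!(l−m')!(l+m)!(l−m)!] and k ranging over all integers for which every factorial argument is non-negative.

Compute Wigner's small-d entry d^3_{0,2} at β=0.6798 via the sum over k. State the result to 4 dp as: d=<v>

d^3_{0,2}(β=0.6798) via Wigner's sum:
Half-angle: c=0.942788, s=0.333393. N=√(6·6·120·1)=65.726707
k∈{2,3} keeps every argument non-negative
  k=2: (−1)^0·65.7267/(12)·0.9428^4·0.3334^2 = +0.480983
  k=3: (−1)^1·65.7267/(12)·0.9428^2·0.3334^4 = -0.060147
d^3_{0,2}(0.6798) = +0.480983 -0.060147 = +0.420836

d=0.4208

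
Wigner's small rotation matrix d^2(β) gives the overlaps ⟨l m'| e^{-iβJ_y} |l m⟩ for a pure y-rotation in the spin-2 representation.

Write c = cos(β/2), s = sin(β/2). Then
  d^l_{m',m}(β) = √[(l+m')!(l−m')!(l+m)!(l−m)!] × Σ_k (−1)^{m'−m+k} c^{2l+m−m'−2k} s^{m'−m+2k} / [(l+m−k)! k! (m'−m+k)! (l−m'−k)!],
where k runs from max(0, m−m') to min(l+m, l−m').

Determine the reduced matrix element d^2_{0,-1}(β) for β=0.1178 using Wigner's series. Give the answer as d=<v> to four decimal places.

d=-0.1429

d^2_{0,-1}(β=0.1178) via Wigner's sum:
Half-angle: c=0.998266, s=0.058866. N=√(2·2·1·6)=4.898979
k: max(0,(-1)−(0))=0 … min(2+(-1),2−(0))=1
  k=0: (−1)^1·4.8990/(2)·0.9983^3·0.0589^1 = -0.143443
  k=1: (−1)^2·4.8990/(2)·0.9983^1·0.0589^3 = +0.000499
d^2_{0,-1}(0.1178) = -0.143443 +0.000499 = -0.142944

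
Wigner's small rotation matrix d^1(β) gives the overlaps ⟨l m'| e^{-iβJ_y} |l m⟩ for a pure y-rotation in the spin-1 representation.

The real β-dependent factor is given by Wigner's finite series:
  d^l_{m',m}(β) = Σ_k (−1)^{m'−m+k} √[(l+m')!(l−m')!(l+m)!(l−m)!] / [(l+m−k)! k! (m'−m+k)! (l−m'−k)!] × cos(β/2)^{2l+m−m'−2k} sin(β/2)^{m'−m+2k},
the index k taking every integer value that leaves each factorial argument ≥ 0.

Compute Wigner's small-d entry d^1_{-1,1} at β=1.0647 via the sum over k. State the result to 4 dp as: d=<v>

d=0.2576

d^1_{-1,1}(β=1.0647) via Wigner's sum:
With c≡cos(β/2)=0.861617 and s≡sin(β/2)=0.507560, N=[1·2·2·1]^{1/2}=2.000000
The bounds max(0,m−m')=2 and min(l+m,l−m')=2 give 1 term
  k=2: (−1)^0·2.0000/(2)·0.8616^0·0.5076^2 = +0.257617
d^1_{-1,1}(1.0647) = +0.257617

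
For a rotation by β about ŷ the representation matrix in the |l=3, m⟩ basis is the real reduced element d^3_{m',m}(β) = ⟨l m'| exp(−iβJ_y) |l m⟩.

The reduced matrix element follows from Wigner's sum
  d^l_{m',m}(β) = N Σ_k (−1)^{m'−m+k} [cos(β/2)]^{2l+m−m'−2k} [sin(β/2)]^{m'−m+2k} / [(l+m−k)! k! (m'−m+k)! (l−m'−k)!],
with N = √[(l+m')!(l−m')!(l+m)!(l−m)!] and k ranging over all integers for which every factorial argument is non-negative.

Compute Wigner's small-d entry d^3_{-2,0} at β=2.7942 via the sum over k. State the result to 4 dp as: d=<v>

d=-0.1492

d^3_{-2,0}(β=2.7942) via Wigner's sum:
With c≡cos(β/2)=0.172824 and s≡sin(β/2)=0.984953, N=[1·120·6·6]^{1/2}=65.726707
k: max(0,(0)−(-2))=2 … min(3+(0),3−(-2))=3
  k=2: (−1)^0·65.7267/(12)·0.1728^4·0.9850^2 = +0.004740
  k=3: (−1)^1·65.7267/(12)·0.1728^2·0.9850^4 = -0.153968
d^3_{-2,0}(2.7942) = +0.004740 -0.153968 = -0.149228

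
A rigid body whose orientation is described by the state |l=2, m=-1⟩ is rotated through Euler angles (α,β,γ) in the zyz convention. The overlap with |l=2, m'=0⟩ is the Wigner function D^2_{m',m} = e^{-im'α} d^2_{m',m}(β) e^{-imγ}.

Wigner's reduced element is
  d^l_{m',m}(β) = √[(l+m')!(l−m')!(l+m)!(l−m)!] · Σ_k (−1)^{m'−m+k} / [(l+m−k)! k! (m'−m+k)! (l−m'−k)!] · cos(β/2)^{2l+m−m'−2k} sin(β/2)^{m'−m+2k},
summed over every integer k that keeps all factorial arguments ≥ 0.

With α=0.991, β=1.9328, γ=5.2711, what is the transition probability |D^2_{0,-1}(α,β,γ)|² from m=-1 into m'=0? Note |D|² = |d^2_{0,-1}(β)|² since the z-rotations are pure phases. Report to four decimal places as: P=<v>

P=0.1645

Split into d^2_{0,-1}(β=1.9328) × two z-phases.
c=cos(1.9328/2)=0.568265, s=sin(1.9328/2)=0.822845; N=√[2·2·1·6]=4.898979
Admissible k: 0..1 (factorial args all ≥0)
  k=0: (−1)^1·4.8990/(2)·0.5683^3·0.8228^1 = -0.369869
  k=1: (−1)^2·4.8990/(2)·0.5683^1·0.8228^3 = +0.775499
d^2_{0,-1}(1.9328) = -0.369869 +0.775499 = +0.405631
|D^2_{0,-1}|² = |d^2_{0,-1}(β)|² = (+0.405631)² = 0.164536 (the z-rotation phases have unit modulus)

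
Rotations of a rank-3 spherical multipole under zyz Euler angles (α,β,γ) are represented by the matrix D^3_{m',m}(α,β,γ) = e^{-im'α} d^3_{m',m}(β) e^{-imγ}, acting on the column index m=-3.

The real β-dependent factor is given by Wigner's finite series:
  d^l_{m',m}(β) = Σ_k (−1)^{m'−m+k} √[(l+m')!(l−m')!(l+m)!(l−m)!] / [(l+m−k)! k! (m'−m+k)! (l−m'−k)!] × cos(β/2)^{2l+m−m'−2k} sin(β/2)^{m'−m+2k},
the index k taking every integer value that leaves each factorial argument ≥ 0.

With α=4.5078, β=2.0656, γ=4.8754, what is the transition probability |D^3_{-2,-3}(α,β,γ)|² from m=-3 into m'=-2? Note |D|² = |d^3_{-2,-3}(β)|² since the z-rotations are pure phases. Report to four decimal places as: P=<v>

Split into d^3_{-2,-3}(β=2.0656) × two z-phases.
c=cos(2.0656/2)=0.512416, s=sin(2.0656/2)=0.858737; N=√[1·120·1·720]=293.938769
Admissible k: 0..0 (factorial args all ≥0)
  k=0: (−1)^1·293.9388/(120)·0.5124^5·0.8587^1 = -0.074311
d^3_{-2,-3}(2.0656) = -0.074311
|D^3_{-2,-3}|² = |d^3_{-2,-3}(β)|² = (-0.074311)² = 0.005522 (the z-rotation phases have unit modulus)

P=0.0055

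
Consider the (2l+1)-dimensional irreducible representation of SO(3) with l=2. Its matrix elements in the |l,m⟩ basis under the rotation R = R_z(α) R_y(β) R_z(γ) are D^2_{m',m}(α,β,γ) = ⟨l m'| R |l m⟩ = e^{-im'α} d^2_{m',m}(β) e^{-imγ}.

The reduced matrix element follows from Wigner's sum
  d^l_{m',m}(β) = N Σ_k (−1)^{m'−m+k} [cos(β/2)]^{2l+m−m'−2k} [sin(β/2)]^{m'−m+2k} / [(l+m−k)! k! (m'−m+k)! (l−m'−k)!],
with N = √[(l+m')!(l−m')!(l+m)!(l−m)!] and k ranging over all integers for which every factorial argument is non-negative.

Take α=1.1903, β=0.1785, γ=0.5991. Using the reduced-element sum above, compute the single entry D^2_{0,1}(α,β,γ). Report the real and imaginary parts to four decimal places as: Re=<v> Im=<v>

First d^2_{0,1}(β=0.1785), then the phase factors e^{-i(0)α} and e^{-i(1)γ}:
Half-angle: c=0.996020, s=0.089132. N=√(2·2·6·1)=4.898979
k: max(0,(1)−(0))=1 … min(2+(1),2−(0))=2
  k=1: (−1)^0·4.8990/(2)·0.9960^3·0.0891^1 = +0.215730
  k=2: (−1)^1·4.8990/(2)·0.9960^1·0.0891^3 = -0.001728
d^2_{0,1}(0.1785) = +0.215730 -0.001728 = +0.214003
Phases: e^{-i·(0)·1.1903}=+1.000000+0.000000i, e^{-i·(1)·0.5991}=+0.825843-0.563899i ⇒ D=+0.176733-0.120676i

Re=0.1767 Im=-0.1207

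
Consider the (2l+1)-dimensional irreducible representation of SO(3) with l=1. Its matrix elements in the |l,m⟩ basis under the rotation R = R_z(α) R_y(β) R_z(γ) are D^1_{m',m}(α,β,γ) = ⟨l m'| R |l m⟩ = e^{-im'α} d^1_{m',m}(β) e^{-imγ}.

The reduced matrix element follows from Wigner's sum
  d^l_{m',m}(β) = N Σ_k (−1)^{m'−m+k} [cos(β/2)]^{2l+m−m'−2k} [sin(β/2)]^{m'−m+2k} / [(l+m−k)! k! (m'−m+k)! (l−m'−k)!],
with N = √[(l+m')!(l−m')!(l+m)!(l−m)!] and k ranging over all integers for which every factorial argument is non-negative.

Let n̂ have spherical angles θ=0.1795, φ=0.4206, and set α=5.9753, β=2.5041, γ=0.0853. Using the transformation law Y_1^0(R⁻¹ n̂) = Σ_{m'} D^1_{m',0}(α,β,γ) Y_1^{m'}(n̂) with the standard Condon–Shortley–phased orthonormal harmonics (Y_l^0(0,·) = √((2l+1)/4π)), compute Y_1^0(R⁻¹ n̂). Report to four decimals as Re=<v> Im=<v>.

Need the full column D^1_{m',0} for m'=−1..1 at α=5.9753, β=2.5041, γ=0.0853.
cos(β/2)=0.313376, sin(β/2)=0.949629
d^1_{-1,0}: single k=1 term ⇒ +0.420858;  D = +0.401067-0.127538i
d^1_{0,0}: k∈[0..1] ⇒ +0.098205 -0.901795 = -0.803591;  D = -0.803591+0.000000i
d^1_{1,0}: single k=0 term ⇒ -0.420858;  D = -0.401067-0.127538i
Y_1^{m'}(θ=0.1795,φ=0.4206) and Σ D·Y over m':
  (+0.4011-0.1275i)·(+0.0563-0.0252i)  (-0.8036+0.0000i)·(+0.4808+0.0000i)  (-0.4011-0.1275i)·(-0.0563-0.0252i)
Y_1^0(R⁻¹ n̂) = -0.347586+0.000000i

Re=-0.3476 Im=0.0000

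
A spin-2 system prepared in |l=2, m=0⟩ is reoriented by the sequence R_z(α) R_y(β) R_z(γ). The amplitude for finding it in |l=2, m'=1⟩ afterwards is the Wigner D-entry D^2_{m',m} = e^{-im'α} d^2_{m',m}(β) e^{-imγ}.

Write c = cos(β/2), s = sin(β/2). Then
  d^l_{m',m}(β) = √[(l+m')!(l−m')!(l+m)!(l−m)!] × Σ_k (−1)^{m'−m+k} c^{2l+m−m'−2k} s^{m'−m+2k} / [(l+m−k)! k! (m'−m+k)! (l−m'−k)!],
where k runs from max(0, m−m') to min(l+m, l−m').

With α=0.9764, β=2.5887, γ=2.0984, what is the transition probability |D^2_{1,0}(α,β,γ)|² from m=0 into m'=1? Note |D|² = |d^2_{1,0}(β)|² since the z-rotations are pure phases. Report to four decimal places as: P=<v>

P=0.2996

First d^2_{1,0}(β=2.5887), then the phase factors e^{-i(1)α} and e^{-i(0)γ}:
c=cos(2.5887/2)=0.272939, s=sin(2.5887/2)=0.962031; N=√[6·1·2·2]=4.898979
k∈{0,1} keeps every argument non-negative
  k=0: (−1)^1·4.8990/(2)·0.2729^3·0.9620^1 = -0.047914
  k=1: (−1)^2·4.8990/(2)·0.2729^1·0.9620^3 = +0.595262
d^2_{1,0}(2.5887) = -0.047914 +0.595262 = +0.547349
|D^2_{1,0}|² = |d^2_{1,0}(β)|² = (+0.547349)² = 0.299591 (the z-rotation phases have unit modulus)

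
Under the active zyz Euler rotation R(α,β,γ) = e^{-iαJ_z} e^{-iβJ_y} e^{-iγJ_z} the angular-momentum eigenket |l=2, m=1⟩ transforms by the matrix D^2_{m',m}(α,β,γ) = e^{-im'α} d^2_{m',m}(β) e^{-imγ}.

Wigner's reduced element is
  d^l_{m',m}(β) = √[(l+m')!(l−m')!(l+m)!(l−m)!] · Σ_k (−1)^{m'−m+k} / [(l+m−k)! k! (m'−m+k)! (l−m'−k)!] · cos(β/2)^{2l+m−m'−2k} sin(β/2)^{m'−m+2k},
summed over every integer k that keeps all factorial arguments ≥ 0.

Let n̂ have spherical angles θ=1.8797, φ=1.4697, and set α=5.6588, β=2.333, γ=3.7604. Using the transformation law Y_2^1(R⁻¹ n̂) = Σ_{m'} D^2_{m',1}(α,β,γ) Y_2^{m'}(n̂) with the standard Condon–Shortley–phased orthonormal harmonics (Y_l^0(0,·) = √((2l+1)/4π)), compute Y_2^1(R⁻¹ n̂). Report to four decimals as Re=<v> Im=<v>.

Re=-0.0961 Im=-0.0368

Need the full column D^2_{m',1} for m'=−2..2 at α=5.6588, β=2.333, γ=3.7604.
cos(β/2)=0.393372, sin(β/2)=0.919379
d^2_{-2,1}: single k=3 term ⇒ +0.611389;  D = +0.178797+0.584661i
d^2_{-1,1}: k∈[2..3] ⇒ +0.392390 -0.714462 = -0.322072;  D = +0.103635-0.304943i
d^2_{0,1}: k∈[1..2] ⇒ +0.137082 -0.748796 = -0.611714;  D = +0.498284-0.354833i
d^2_{1,1}: k∈[0..1] ⇒ +0.023945 -0.392390 = -0.368445;  D = +0.368439+0.002055i
d^2_{2,1}: single k=0 term ⇒ -0.111927;  D = +0.090443+0.065938i
Y_2^{m'}(θ=1.8797,φ=1.4697) and Σ D·Y over m':
  (+0.1788+0.5847i)·(-0.3434-0.0704i)  (+0.1036-0.3049i)·(-0.0226+0.2226i)  (+0.4983-0.3548i)·(-0.2279+0.0000i)  (+0.3684+0.0021i)·(+0.0226+0.2226i)  (+0.0904+0.0659i)·(-0.3434+0.0704i)
Y_2^1(R⁻¹ n̂) = -0.096122-0.036756i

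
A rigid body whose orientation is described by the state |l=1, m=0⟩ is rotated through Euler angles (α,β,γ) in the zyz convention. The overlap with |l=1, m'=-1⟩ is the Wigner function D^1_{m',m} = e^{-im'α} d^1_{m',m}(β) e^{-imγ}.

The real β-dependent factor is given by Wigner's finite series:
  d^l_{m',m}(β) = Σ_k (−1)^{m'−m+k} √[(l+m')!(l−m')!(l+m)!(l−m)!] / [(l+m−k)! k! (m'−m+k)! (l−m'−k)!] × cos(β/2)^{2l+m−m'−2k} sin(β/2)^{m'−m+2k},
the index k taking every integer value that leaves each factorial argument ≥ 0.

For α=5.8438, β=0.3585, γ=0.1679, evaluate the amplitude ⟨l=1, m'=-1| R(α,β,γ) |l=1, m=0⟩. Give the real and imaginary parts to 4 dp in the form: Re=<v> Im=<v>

D^1_{-1,0}(5.8438,0.3585,0.1679) = e^{-i·-1·5.8438}·d^1_{-1,0}(0.3585)·e^{-i·0·0.1679}. Compute d first:
With c≡cos(β/2)=0.983978 and s≡sin(β/2)=0.178292, N=[1·2·1·1]^{1/2}=1.414214
Admissible k: 1..1 (factorial args all ≥0)
  k=1: (−1)^0·1.4142/(1)·0.9840^1·0.1783^1 = +0.248103
d^1_{-1,0}(0.3585) = +0.248103
D = (+0.905013-0.425383i)·(+0.248103)·(+1.000000+0.000000i) = +0.224536-0.105539i

Re=0.2245 Im=-0.1055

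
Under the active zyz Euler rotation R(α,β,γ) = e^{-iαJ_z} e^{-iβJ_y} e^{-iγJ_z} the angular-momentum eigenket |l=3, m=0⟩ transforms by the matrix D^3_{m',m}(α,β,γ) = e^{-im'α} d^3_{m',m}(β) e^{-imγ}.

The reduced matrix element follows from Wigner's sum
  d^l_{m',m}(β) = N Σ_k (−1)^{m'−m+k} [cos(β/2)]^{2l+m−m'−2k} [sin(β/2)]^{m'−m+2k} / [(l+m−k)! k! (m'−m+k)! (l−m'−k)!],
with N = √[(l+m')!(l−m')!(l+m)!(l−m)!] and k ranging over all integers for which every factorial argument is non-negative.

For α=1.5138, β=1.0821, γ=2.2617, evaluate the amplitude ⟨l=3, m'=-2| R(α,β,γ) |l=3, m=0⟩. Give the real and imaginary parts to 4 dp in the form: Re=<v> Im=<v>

First d^3_{-2,0}(β=1.0821), then the phase factors e^{-i(-2)α} and e^{-i(0)γ}:
With c≡cos(β/2)=0.857168 and s≡sin(β/2)=0.515036, N=[1·120·6·6]^{1/2}=65.726707
k∈{2,3} keeps every argument non-negative
  k=2: (−1)^0·65.7267/(12)·0.8572^4·0.5150^2 = +0.784334
  k=3: (−1)^1·65.7267/(12)·0.8572^2·0.5150^4 = -0.283168
d^3_{-2,0}(1.0821) = +0.784334 -0.283168 = +0.501166
Phases: e^{-i·(-2)·1.5138}=-0.993510+0.113746i, e^{-i·(0)·2.2617}=+1.000000+0.000000i ⇒ D=-0.497913+0.057006i

Re=-0.4979 Im=0.0570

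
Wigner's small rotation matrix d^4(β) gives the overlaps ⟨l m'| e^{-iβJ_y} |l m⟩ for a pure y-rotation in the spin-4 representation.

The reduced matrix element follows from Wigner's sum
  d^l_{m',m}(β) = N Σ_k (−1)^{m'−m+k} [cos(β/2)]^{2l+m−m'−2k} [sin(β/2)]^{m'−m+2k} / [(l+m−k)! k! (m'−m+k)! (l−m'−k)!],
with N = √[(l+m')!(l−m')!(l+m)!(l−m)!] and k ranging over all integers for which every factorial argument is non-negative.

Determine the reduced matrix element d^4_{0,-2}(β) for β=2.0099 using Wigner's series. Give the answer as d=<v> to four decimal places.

d=0.0859

d^4_{0,-2}(β=2.0099) via Wigner's sum:
c=cos(2.0099/2)=0.536130, s=sin(2.0099/2)=0.844135; N=√[24·24·2·720]=910.735966
The bounds max(0,m−m')=0 and min(l+m,l−m')=2 give 3 terms
  k=0: (−1)^2·910.7360/(96)·0.5361^6·0.8441^2 = +0.160534
  k=1: (−1)^3·910.7360/(36)·0.5361^4·0.8441^4 = -1.061255
  k=2: (−1)^4·910.7360/(96)·0.5361^2·0.8441^6 = +0.986584
d^4_{0,-2}(2.0099) = +0.160534 -1.061255 +0.986584 = +0.085863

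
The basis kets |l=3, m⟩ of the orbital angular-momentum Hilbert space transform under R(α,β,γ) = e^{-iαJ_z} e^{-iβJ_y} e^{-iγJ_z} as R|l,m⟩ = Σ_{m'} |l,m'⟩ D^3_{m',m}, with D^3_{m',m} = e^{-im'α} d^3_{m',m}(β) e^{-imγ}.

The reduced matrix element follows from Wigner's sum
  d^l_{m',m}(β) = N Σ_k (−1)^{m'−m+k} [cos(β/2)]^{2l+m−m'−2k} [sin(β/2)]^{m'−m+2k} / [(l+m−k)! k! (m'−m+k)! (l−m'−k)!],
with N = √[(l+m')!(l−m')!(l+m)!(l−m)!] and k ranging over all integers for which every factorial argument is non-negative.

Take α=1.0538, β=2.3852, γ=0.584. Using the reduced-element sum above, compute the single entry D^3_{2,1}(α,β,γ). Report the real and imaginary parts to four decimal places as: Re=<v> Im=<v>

Re=-0.2120 Im=-0.1024

Split into d^3_{2,1}(β=2.3852) × two z-phases.
With c≡cos(β/2)=0.369245 and s≡sin(β/2)=0.929332, N=[120·1·24·2]^{1/2}=75.894664
Admissible k: 0..1 (factorial args all ≥0)
  k=0: (−1)^1·75.8947/(24)·0.3692^5·0.9293^1 = -0.020172
  k=1: (−1)^2·75.8947/(12)·0.3692^3·0.9293^3 = +0.255556
d^3_{2,1}(2.3852) = -0.020172 +0.255556 = +0.235384
D = (-0.511392-0.859348i)·(+0.235384)·(+0.834264-0.551365i) = -0.211952-0.102383i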